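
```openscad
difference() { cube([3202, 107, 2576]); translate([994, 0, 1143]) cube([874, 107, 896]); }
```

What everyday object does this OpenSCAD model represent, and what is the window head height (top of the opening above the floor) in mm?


A wall with a window opening. The window head height is 2039 mm.

A wall with a rectangular opening subtracted — a window. Sill at z = 1143, opening 896 mm tall, so the head is at 1143 + 896 = 2039 mm.


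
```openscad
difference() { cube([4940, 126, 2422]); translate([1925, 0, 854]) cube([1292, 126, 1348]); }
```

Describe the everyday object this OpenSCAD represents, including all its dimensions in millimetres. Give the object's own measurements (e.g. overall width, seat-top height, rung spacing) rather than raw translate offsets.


A wall 4940 mm long (x), 126 mm thick (y), 2422 mm tall, with a rectangular window opening cut through it. The opening is 1292 mm wide and 1348 mm tall; its sill is at z = 854 mm and its near (−x) edge is 1925 mm from the wall's −x end. The opening passes through the full wall thickness.


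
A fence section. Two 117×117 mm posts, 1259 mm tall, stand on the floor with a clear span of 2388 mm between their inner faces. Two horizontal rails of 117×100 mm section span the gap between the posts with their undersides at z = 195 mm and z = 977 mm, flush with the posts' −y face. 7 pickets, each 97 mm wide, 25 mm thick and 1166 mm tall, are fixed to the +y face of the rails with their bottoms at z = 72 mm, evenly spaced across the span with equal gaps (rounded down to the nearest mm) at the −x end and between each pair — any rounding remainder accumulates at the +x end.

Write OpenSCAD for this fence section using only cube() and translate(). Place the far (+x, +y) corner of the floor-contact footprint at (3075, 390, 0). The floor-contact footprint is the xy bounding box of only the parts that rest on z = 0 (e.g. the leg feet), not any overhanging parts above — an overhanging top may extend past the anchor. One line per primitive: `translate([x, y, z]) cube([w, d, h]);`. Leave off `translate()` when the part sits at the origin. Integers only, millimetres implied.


translate([453, 273, 0]) cube([117, 117, 1259]);
translate([2958, 273, 0]) cube([117, 117, 1259]);
translate([570, 273, 195]) cube([2388, 117, 100]);
translate([570, 273, 977]) cube([2388, 117, 100]);
translate([783, 390, 72]) cube([97, 25, 1166]);
translate([1093, 390, 72]) cube([97, 25, 1166]);
translate([1403, 390, 72]) cube([97, 25, 1166]);
translate([1713, 390, 72]) cube([97, 25, 1166]);
translate([2023, 390, 72]) cube([97, 25, 1166]);
translate([2333, 390, 72]) cube([97, 25, 1166]);
translate([2643, 390, 72]) cube([97, 25, 1166]);


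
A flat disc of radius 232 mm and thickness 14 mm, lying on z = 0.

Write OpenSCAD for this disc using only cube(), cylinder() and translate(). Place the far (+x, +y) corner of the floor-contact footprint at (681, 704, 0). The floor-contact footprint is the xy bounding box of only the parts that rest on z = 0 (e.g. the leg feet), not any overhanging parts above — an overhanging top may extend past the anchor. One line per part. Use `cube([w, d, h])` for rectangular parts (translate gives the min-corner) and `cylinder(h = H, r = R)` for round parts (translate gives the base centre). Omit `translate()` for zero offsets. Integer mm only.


translate([449, 472, 0]) cylinder(h = 14, r = 232);


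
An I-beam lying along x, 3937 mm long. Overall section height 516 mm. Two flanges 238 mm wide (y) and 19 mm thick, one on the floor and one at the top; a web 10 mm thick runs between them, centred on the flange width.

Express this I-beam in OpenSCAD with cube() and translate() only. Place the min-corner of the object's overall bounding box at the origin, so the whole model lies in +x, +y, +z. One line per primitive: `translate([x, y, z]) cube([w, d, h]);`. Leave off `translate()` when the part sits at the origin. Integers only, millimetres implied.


cube([3937, 238, 19]);
translate([0, 114, 19]) cube([3937, 10, 478]);
translate([0, 0, 497]) cube([3937, 238, 19]);


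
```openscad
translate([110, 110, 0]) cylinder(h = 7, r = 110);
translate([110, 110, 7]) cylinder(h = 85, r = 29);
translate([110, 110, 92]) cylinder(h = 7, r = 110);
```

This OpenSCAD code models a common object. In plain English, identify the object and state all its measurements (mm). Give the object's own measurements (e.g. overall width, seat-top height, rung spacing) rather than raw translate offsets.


A spool: two coaxial disc flanges of radius 110 mm and thickness 7 mm, joined by a core cylinder of radius 29 mm and height 85 mm. The lower flange rests on z = 0 and the three cylinders share a vertical axis.


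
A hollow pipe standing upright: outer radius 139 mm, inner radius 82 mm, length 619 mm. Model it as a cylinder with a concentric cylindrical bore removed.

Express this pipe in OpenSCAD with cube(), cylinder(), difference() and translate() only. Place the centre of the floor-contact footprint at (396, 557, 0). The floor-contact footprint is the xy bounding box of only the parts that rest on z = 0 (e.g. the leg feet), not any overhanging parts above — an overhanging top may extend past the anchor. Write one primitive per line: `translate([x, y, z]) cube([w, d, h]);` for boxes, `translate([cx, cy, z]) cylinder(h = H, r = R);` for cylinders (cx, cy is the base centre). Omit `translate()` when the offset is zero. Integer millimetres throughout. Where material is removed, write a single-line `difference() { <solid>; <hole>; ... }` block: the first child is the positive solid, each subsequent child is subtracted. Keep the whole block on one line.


difference() { translate([396, 557, 0]) cylinder(h = 619, r = 139); translate([396, 557, 0]) cylinder(h = 619, r = 82); }


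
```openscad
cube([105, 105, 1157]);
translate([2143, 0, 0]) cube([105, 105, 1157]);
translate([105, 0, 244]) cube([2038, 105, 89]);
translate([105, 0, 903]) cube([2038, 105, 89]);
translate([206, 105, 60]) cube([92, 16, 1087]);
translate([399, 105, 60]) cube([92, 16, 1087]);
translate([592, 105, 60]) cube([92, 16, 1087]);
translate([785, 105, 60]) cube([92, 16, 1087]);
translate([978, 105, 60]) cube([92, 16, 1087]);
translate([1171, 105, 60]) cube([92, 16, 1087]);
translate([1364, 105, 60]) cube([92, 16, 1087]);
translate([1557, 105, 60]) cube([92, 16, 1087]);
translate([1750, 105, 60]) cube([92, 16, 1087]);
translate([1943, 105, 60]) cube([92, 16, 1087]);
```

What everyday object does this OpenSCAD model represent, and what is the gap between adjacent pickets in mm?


A fence section. The picket gap is 101 mm.

Two posts, two rails, 10 pickets — a fence section. Span 2038 mm holds 10 pickets of 92 mm with 11 equal gaps: ⌊(2038 − 10·92) / 11⌋ = 101 mm.


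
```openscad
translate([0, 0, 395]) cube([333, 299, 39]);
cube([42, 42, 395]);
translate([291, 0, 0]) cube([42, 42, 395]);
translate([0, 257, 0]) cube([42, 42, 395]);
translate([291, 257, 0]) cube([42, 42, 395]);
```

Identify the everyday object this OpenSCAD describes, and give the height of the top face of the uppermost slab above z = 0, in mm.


A stool. The seat height is 434 mm.

A 333×299×39 slab at z = 395 on four corner posts — a stool. The seat top is 395 + 39 = 434 mm.


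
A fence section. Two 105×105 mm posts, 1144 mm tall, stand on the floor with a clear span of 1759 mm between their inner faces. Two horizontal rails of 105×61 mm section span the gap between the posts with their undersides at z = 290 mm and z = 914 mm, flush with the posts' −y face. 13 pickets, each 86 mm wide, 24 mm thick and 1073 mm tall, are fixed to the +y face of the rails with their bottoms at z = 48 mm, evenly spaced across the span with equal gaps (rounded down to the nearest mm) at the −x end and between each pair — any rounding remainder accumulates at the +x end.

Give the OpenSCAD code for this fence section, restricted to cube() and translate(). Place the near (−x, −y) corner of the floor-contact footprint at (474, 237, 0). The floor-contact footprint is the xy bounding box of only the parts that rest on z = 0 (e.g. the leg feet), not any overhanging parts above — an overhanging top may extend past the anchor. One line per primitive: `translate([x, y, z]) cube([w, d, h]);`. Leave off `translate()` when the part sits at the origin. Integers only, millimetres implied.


translate([474, 237, 0]) cube([105, 105, 1144]);
translate([2338, 237, 0]) cube([105, 105, 1144]);
translate([579, 237, 290]) cube([1759, 105, 61]);
translate([579, 237, 914]) cube([1759, 105, 61]);
translate([624, 342, 48]) cube([86, 24, 1073]);
translate([755, 342, 48]) cube([86, 24, 1073]);
translate([886, 342, 48]) cube([86, 24, 1073]);
translate([1017, 342, 48]) cube([86, 24, 1073]);
translate([1148, 342, 48]) cube([86, 24, 1073]);
translate([1279, 342, 48]) cube([86, 24, 1073]);
translate([1410, 342, 48]) cube([86, 24, 1073]);
translate([1541, 342, 48]) cube([86, 24, 1073]);
translate([1672, 342, 48]) cube([86, 24, 1073]);
translate([1803, 342, 48]) cube([86, 24, 1073]);
translate([1934, 342, 48]) cube([86, 24, 1073]);
translate([2065, 342, 48]) cube([86, 24, 1073]);
translate([2196, 342, 48]) cube([86, 24, 1073]);


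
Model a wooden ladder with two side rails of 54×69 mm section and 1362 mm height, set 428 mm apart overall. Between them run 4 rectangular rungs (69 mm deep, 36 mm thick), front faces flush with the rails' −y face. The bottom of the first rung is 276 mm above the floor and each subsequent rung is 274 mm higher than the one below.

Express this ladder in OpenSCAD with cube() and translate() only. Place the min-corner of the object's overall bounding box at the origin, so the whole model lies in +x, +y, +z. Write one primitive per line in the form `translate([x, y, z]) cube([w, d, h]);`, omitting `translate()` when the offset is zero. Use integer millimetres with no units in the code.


cube([54, 69, 1362]);
translate([374, 0, 0]) cube([54, 69, 1362]);
translate([54, 0, 276]) cube([320, 69, 36]);
translate([54, 0, 550]) cube([320, 69, 36]);
translate([54, 0, 824]) cube([320, 69, 36]);
translate([54, 0, 1098]) cube([320, 69, 36]);


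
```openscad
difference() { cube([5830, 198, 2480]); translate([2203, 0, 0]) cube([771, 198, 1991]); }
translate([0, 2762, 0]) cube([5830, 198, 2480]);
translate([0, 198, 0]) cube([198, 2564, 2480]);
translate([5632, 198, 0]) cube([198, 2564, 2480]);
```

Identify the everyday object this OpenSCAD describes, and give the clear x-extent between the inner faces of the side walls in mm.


A single room. The interior width is 5434 mm.

Four walls enclosing a rectangle with a door in the front wall — a room. Outside width 5830 minus two 198 mm walls gives 5434 mm.


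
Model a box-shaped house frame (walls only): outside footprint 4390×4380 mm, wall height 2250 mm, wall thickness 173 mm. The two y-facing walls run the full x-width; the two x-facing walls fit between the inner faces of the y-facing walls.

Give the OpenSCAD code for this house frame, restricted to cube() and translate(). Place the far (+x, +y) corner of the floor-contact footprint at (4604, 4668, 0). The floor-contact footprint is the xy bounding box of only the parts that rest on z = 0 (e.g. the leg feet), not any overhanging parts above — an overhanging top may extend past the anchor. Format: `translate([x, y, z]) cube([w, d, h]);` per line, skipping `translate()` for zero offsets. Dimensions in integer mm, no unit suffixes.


translate([214, 288, 0]) cube([4390, 173, 2250]);
translate([214, 4495, 0]) cube([4390, 173, 2250]);
translate([214, 461, 0]) cube([173, 4034, 2250]);
translate([4431, 461, 0]) cube([173, 4034, 2250]);


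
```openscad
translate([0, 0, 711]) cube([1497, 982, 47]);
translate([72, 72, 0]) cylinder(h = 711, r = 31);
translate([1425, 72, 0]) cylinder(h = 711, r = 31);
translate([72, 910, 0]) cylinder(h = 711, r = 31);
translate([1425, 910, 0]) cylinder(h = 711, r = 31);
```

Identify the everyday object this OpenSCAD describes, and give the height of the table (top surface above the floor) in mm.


A table. The table height is 758 mm.

A 1497×982×47 slab sits at z = 711 on four Ø62 mm round legs — a table. The top surface is at 711 + 47 = 758 mm.


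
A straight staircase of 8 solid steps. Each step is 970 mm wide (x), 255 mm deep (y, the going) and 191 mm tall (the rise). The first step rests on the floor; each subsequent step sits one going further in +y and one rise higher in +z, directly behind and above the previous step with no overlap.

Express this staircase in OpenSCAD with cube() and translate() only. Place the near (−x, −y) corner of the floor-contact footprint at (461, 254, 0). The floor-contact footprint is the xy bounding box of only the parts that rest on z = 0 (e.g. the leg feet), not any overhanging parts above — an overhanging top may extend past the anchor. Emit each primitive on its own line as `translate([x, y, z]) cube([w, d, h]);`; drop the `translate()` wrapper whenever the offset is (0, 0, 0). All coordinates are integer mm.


translate([461, 254, 0]) cube([970, 255, 191]);
translate([461, 509, 191]) cube([970, 255, 191]);
translate([461, 764, 382]) cube([970, 255, 191]);
translate([461, 1019, 573]) cube([970, 255, 191]);
translate([461, 1274, 764]) cube([970, 255, 191]);
translate([461, 1529, 955]) cube([970, 255, 191]);
translate([461, 1784, 1146]) cube([970, 255, 191]);
translate([461, 2039, 1337]) cube([970, 255, 191]);


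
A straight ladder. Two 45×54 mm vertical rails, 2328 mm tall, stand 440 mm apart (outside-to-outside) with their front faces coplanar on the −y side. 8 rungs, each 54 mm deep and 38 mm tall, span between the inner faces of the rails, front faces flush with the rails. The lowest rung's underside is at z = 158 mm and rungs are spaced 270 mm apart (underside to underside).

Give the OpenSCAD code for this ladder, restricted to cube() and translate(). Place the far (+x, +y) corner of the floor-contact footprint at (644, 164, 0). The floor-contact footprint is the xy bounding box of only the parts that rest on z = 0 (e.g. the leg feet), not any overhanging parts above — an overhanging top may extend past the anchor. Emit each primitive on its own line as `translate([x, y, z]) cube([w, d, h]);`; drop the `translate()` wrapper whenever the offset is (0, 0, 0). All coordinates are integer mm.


translate([204, 110, 0]) cube([45, 54, 2328]);
translate([599, 110, 0]) cube([45, 54, 2328]);
translate([249, 110, 158]) cube([350, 54, 38]);
translate([249, 110, 428]) cube([350, 54, 38]);
translate([249, 110, 698]) cube([350, 54, 38]);
translate([249, 110, 968]) cube([350, 54, 38]);
translate([249, 110, 1238]) cube([350, 54, 38]);
translate([249, 110, 1508]) cube([350, 54, 38]);
translate([249, 110, 1778]) cube([350, 54, 38]);
translate([249, 110, 2048]) cube([350, 54, 38]);


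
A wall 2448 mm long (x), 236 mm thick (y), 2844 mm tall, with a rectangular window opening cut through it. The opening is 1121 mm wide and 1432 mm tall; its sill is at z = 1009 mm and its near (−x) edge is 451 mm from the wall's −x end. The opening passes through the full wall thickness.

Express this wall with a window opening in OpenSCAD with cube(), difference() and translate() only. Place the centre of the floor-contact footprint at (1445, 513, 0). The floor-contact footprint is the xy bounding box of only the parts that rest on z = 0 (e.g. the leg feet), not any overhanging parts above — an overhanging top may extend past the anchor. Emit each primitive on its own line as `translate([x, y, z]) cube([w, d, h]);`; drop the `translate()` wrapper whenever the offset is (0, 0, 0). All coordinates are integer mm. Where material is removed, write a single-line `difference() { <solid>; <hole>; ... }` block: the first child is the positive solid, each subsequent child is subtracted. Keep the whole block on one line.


difference() { translate([221, 395, 0]) cube([2448, 236, 2844]); translate([672, 395, 1009]) cube([1121, 236, 1432]); }


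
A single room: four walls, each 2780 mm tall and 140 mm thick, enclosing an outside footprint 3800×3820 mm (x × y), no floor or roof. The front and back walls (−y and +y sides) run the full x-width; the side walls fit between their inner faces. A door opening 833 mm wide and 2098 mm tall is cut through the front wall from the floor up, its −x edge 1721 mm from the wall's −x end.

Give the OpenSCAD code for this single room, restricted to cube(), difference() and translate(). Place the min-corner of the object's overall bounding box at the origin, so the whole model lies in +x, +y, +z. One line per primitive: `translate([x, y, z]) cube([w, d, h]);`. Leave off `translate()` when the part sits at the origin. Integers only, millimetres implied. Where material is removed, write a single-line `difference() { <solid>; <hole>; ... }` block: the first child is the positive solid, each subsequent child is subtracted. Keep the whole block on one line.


difference() { cube([3800, 140, 2780]); translate([1721, 0, 0]) cube([833, 140, 2098]); }
translate([0, 3680, 0]) cube([3800, 140, 2780]);
translate([0, 140, 0]) cube([140, 3540, 2780]);
translate([3660, 140, 0]) cube([140, 3540, 2780]);


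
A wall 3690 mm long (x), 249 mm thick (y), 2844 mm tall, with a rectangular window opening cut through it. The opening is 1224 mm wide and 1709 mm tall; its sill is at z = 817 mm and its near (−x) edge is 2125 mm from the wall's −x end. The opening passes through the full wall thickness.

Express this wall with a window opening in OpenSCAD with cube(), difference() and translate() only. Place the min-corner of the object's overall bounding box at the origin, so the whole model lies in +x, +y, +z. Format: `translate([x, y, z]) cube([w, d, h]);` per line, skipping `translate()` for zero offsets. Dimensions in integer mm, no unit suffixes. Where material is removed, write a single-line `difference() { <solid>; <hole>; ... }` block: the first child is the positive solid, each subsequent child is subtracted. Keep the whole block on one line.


difference() { cube([3690, 249, 2844]); translate([2125, 0, 817]) cube([1224, 249, 1709]); }


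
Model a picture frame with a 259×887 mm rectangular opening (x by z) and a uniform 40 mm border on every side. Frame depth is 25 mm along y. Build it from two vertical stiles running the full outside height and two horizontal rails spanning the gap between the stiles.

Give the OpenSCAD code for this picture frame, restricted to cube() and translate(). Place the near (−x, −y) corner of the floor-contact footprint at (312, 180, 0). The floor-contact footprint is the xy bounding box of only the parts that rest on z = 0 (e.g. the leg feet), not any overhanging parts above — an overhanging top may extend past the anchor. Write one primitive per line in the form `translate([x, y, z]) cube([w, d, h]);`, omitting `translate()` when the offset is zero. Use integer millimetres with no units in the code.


translate([312, 180, 0]) cube([40, 25, 967]);
translate([611, 180, 0]) cube([40, 25, 967]);
translate([352, 180, 0]) cube([259, 25, 40]);
translate([352, 180, 927]) cube([259, 25, 40]);


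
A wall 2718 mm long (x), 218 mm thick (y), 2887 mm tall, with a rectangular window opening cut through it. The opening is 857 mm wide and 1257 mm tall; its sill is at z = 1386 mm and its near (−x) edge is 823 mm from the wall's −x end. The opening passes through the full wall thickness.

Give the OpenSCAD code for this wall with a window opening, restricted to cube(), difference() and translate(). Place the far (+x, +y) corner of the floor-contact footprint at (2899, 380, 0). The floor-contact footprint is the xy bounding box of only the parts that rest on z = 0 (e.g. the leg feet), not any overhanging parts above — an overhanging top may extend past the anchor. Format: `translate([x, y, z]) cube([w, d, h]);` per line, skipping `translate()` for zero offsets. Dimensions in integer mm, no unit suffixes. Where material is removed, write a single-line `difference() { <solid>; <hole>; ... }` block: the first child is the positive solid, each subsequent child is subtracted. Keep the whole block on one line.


difference() { translate([181, 162, 0]) cube([2718, 218, 2887]); translate([1004, 162, 1386]) cube([857, 218, 1257]); }


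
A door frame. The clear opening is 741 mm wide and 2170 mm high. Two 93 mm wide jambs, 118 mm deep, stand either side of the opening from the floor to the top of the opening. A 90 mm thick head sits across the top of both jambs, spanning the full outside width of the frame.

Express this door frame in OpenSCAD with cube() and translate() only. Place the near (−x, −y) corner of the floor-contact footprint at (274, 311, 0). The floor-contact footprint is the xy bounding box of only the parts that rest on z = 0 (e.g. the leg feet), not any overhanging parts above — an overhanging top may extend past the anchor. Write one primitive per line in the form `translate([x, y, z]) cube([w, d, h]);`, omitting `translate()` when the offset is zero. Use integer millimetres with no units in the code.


translate([274, 311, 0]) cube([93, 118, 2170]);
translate([1108, 311, 0]) cube([93, 118, 2170]);
translate([274, 311, 2170]) cube([927, 118, 90]);


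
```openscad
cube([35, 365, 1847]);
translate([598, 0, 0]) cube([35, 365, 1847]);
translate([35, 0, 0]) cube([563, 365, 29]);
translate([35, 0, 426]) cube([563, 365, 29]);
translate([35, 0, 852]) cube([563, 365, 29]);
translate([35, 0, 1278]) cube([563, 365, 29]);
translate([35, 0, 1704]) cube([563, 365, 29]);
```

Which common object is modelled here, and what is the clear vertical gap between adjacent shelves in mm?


A bookshelf. The clear shelf gap is 397 mm.

Two tall side panels with 5 horizontal boards between them — a bookshelf. The first two shelf undersides are at z = 0 and z = 426; with shelf thickness 29, the clear gap is 426 − 0 − 29 = 397 mm.


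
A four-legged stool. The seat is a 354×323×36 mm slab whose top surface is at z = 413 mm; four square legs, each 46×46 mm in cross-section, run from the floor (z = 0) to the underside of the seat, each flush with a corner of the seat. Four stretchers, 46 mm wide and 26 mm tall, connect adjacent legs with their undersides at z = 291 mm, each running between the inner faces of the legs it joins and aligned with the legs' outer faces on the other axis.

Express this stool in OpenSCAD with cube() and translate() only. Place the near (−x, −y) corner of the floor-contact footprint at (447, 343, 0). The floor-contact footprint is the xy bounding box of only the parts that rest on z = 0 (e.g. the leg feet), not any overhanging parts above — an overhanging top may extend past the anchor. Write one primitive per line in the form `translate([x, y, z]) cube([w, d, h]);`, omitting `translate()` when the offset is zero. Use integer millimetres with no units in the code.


// leg_h = 413 - 36 = 377
// stretcher span = 354 - 2*46 = 262
translate([447, 343, 377]) cube([354, 323, 36]);
translate([447, 343, 0]) cube([46, 46, 377]);
translate([755, 343, 0]) cube([46, 46, 377]);
translate([447, 620, 0]) cube([46, 46, 377]);
translate([755, 620, 0]) cube([46, 46, 377]);
translate([493, 343, 291]) cube([262, 46, 26]);
translate([493, 620, 291]) cube([262, 46, 26]);
translate([447, 389, 291]) cube([46, 231, 26]);
translate([755, 389, 291]) cube([46, 231, 26]);


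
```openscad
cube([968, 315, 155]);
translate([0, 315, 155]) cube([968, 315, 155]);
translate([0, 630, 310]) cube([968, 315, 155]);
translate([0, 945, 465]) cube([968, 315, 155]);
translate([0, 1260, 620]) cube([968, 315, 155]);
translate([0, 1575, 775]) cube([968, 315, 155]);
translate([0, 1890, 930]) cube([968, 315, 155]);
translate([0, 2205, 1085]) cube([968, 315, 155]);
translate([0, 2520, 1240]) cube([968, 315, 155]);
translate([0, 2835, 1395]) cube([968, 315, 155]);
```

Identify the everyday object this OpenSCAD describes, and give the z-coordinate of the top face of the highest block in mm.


A staircase. The total rise is 1550 mm.

10 identical blocks, each offset up and back from the previous — a staircase. Each step is 155 mm tall and there are 10 of them, so the total rise is 10 × 155 = 1550 mm.


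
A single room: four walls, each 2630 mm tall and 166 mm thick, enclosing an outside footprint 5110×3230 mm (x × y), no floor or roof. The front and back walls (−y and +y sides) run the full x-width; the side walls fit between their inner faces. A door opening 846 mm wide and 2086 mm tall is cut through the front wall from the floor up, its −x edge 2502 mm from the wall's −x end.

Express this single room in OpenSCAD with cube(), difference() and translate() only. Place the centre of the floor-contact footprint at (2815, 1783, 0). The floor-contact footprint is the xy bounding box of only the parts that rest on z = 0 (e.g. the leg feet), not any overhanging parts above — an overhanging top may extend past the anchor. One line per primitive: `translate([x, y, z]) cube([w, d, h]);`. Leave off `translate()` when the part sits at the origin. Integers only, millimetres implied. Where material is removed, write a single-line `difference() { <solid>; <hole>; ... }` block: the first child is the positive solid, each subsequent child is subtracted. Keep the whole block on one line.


difference() { translate([260, 168, 0]) cube([5110, 166, 2630]); translate([2762, 168, 0]) cube([846, 166, 2086]); }
translate([260, 3232, 0]) cube([5110, 166, 2630]);
translate([260, 334, 0]) cube([166, 2898, 2630]);
translate([5204, 334, 0]) cube([166, 2898, 2630]);


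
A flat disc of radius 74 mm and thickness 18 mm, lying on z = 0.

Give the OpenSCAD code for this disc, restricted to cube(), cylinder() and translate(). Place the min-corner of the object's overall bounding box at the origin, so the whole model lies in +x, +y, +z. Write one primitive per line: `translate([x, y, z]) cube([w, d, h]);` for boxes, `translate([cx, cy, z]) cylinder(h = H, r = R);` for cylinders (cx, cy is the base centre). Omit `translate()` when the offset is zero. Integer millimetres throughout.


translate([74, 74, 0]) cylinder(h = 18, r = 74);


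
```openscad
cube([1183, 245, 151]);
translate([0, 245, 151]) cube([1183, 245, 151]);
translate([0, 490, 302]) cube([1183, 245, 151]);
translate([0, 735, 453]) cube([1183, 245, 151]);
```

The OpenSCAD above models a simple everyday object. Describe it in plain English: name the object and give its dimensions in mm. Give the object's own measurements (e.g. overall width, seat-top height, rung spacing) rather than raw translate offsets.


A straight staircase of 4 solid steps. Each step is 1183 mm wide (x), 245 mm deep (y, the going) and 151 mm tall (the rise). The first step rests on the floor; each subsequent step sits one going further in +y and one rise higher in +z, directly behind and above the previous step with no overlap.


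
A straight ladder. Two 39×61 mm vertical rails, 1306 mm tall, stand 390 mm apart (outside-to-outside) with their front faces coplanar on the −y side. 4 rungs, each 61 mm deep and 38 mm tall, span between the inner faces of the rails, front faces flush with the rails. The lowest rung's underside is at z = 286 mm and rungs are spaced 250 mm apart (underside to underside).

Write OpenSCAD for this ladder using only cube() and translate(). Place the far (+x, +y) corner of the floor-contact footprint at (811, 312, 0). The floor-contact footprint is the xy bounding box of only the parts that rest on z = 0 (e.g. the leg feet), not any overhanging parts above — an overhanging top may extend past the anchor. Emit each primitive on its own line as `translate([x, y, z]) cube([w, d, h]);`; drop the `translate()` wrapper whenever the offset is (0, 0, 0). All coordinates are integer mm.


translate([421, 251, 0]) cube([39, 61, 1306]);
translate([772, 251, 0]) cube([39, 61, 1306]);
translate([460, 251, 286]) cube([312, 61, 38]);
translate([460, 251, 536]) cube([312, 61, 38]);
translate([460, 251, 786]) cube([312, 61, 38]);
translate([460, 251, 1036]) cube([312, 61, 38]);


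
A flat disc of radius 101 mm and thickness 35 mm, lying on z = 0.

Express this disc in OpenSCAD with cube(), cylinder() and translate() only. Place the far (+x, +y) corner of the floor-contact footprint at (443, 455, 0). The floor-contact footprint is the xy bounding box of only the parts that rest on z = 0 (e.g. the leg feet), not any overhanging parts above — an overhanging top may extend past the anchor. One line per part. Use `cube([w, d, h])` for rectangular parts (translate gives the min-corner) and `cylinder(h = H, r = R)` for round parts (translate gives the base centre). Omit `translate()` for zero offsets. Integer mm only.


translate([342, 354, 0]) cylinder(h = 35, r = 101);


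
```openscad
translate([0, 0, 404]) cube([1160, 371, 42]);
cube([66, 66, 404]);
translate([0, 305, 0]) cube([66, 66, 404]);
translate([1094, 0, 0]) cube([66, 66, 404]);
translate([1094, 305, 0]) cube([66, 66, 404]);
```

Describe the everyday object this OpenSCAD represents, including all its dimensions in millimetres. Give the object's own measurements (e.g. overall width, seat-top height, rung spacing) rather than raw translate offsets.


A long wooden bench with a 1160 mm (x) × 371 mm (y) seat, 42 mm thick, its top surface 446 mm above the floor. Four 66 mm square legs at the seat corners, flush with the edges, run from z = 0 to the seat underside.


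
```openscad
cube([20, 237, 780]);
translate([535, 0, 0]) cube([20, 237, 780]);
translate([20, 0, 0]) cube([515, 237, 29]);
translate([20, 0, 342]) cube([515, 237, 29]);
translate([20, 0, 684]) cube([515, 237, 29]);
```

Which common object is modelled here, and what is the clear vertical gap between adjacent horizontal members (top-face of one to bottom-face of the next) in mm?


A bookshelf. The clear shelf gap is 313 mm.

Two tall side panels with 3 horizontal boards between them — a bookshelf. The first two shelf undersides are at z = 0 and z = 342; with shelf thickness 29, the clear gap is 342 − 0 − 29 = 313 mm.


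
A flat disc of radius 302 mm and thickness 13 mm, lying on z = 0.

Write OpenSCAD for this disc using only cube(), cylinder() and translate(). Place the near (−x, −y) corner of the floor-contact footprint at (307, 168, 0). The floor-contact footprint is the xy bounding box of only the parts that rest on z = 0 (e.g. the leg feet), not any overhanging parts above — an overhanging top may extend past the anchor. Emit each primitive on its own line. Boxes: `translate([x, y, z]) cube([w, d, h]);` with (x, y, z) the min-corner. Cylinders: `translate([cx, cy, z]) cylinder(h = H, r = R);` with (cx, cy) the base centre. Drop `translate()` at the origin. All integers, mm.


translate([609, 470, 0]) cylinder(h = 13, r = 302);


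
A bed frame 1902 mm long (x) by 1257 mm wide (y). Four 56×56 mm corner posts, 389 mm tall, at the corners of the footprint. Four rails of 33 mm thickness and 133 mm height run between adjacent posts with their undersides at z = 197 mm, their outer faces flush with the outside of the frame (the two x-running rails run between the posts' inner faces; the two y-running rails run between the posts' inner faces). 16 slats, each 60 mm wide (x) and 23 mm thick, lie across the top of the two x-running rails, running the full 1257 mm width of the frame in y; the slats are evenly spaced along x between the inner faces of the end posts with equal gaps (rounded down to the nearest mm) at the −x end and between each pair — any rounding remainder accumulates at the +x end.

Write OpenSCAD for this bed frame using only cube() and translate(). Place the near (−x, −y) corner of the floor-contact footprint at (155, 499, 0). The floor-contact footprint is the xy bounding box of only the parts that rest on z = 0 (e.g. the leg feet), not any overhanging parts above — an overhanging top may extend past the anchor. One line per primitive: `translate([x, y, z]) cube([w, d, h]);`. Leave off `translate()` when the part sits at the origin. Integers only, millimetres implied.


translate([155, 499, 0]) cube([56, 56, 389]);
translate([155, 1700, 0]) cube([56, 56, 389]);
translate([2001, 499, 0]) cube([56, 56, 389]);
translate([2001, 1700, 0]) cube([56, 56, 389]);
translate([211, 499, 197]) cube([1790, 33, 133]);
translate([211, 1723, 197]) cube([1790, 33, 133]);
translate([155, 555, 197]) cube([33, 1145, 133]);
translate([2024, 555, 197]) cube([33, 1145, 133]);
translate([259, 499, 330]) cube([60, 1257, 23]);
translate([367, 499, 330]) cube([60, 1257, 23]);
translate([475, 499, 330]) cube([60, 1257, 23]);
translate([583, 499, 330]) cube([60, 1257, 23]);
translate([691, 499, 330]) cube([60, 1257, 23]);
translate([799, 499, 330]) cube([60, 1257, 23]);
translate([907, 499, 330]) cube([60, 1257, 23]);
translate([1015, 499, 330]) cube([60, 1257, 23]);
translate([1123, 499, 330]) cube([60, 1257, 23]);
translate([1231, 499, 330]) cube([60, 1257, 23]);
translate([1339, 499, 330]) cube([60, 1257, 23]);
translate([1447, 499, 330]) cube([60, 1257, 23]);
translate([1555, 499, 330]) cube([60, 1257, 23]);
translate([1663, 499, 330]) cube([60, 1257, 23]);
translate([1771, 499, 330]) cube([60, 1257, 23]);
translate([1879, 499, 330]) cube([60, 1257, 23]);


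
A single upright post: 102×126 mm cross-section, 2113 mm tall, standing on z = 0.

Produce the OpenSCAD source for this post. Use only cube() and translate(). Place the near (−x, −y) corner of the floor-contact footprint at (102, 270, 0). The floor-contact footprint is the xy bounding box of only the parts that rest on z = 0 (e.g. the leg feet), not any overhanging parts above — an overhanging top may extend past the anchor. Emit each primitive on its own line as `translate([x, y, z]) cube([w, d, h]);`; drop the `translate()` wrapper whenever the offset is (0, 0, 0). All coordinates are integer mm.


translate([102, 270, 0]) cube([102, 126, 2113]);


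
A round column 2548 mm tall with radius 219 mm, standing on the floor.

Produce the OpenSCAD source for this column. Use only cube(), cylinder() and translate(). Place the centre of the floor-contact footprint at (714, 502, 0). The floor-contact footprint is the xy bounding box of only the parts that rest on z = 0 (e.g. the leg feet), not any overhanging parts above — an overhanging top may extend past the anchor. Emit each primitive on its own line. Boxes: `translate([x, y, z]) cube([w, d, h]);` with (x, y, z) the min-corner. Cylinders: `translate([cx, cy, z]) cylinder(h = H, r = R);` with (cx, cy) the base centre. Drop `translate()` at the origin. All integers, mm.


translate([714, 502, 0]) cylinder(h = 2548, r = 219);


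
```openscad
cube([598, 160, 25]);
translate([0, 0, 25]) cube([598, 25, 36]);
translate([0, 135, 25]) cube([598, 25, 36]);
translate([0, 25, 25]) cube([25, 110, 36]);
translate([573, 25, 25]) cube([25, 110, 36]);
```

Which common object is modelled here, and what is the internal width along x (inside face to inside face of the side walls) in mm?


An open box. The internal width is 548 mm.

A 598×160 base slab with four walls standing on it — an open box. The base is 598 mm wide and the walls are 25 mm thick, so the internal width is 598 − 2 × 25 = 548 mm.


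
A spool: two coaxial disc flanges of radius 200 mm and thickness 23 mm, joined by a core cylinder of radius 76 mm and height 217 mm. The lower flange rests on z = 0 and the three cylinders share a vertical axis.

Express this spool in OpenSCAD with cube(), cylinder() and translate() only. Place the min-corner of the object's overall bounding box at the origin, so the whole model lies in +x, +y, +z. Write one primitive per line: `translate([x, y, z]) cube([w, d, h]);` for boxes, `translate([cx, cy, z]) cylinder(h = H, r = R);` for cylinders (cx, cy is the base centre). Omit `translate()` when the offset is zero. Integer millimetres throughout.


translate([200, 200, 0]) cylinder(h = 23, r = 200);
translate([200, 200, 23]) cylinder(h = 217, r = 76);
translate([200, 200, 240]) cylinder(h = 23, r = 200);


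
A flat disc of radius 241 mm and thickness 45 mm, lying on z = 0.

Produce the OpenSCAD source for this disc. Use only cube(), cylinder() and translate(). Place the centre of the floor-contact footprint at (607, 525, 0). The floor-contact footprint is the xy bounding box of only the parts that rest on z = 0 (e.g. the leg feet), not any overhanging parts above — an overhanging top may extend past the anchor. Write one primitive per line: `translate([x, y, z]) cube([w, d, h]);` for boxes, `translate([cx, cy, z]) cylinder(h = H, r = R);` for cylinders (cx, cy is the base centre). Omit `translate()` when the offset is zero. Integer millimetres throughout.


translate([607, 525, 0]) cylinder(h = 45, r = 241);


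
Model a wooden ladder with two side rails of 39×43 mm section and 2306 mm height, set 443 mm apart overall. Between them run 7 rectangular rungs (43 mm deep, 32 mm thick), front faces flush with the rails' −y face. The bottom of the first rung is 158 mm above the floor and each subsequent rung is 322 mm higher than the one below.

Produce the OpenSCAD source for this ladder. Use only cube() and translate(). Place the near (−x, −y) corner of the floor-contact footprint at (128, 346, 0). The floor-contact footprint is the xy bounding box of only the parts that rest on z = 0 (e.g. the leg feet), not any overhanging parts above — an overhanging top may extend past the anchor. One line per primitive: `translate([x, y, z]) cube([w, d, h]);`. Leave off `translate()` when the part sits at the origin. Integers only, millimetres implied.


translate([128, 346, 0]) cube([39, 43, 2306]);
translate([532, 346, 0]) cube([39, 43, 2306]);
translate([167, 346, 158]) cube([365, 43, 32]);
translate([167, 346, 480]) cube([365, 43, 32]);
translate([167, 346, 802]) cube([365, 43, 32]);
translate([167, 346, 1124]) cube([365, 43, 32]);
translate([167, 346, 1446]) cube([365, 43, 32]);
translate([167, 346, 1768]) cube([365, 43, 32]);
translate([167, 346, 2090]) cube([365, 43, 32]);


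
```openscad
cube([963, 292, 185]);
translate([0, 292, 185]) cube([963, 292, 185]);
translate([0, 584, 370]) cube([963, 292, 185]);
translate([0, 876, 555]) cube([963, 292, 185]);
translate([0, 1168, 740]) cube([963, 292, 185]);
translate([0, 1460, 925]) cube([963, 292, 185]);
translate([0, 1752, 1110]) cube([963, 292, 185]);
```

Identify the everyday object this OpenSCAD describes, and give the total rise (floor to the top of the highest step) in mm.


A staircase. The total rise is 1295 mm.

7 identical blocks, each offset up and back from the previous — a staircase. Each step is 185 mm tall and there are 7 of them, so the total rise is 7 × 185 = 1295 mm.


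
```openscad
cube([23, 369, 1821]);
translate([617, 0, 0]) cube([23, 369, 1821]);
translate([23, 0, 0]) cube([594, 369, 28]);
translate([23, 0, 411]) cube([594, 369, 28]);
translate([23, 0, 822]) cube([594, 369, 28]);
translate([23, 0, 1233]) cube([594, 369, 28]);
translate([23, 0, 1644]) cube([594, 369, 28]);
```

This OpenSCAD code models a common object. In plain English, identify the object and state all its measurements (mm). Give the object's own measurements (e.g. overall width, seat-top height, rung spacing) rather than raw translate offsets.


An open bookshelf. Two side panels, each 23 mm thick, 369 mm deep and 1821 mm tall, stand 640 mm apart (outside-to-outside). Between them sit 5 shelves, each 28 mm thick and 369 mm deep, spanning the full gap between the sides. The bottom shelf rests on the floor (its underside at z = 0) and the clear gap between one shelf's top and the next shelf's underside is 383 mm.


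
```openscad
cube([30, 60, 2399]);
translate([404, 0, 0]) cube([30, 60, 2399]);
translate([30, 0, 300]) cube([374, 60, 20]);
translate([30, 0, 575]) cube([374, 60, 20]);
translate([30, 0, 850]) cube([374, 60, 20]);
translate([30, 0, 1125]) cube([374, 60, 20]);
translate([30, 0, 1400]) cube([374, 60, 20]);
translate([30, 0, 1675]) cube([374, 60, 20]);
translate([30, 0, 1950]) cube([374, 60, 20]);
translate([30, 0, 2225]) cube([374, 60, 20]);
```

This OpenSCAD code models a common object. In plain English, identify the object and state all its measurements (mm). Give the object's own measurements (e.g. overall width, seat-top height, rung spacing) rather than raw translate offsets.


A straight ladder. Two 30×60 mm vertical rails, 2399 mm tall, stand 434 mm apart (outside-to-outside) with their front faces coplanar on the −y side. 8 rungs, each 60 mm deep and 20 mm tall, span between the inner faces of the rails, front faces flush with the rails. The lowest rung's underside is at z = 300 mm and rungs are spaced 275 mm apart (underside to underside).
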